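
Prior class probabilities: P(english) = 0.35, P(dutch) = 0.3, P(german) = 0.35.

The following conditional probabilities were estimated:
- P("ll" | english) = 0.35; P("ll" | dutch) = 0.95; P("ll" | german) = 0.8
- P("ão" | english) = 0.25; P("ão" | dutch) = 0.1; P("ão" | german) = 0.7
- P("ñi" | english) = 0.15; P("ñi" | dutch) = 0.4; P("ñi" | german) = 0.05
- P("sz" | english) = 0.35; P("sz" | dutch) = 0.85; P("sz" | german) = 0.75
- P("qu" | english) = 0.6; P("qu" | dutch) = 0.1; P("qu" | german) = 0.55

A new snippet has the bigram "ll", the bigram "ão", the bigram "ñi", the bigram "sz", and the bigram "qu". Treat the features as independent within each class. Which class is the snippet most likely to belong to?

german

english: 0.35 × 0.35 × 0.25 × 0.15 × 0.35 × 0.6 = 0.0009646875
dutch: 0.3 × 0.95 × 0.1 × 0.4 × 0.85 × 0.1 = 0.000969
german: 0.35 × 0.8 × 0.7 × 0.05 × 0.75 × 0.55 = 0.0040425
Highest score → german.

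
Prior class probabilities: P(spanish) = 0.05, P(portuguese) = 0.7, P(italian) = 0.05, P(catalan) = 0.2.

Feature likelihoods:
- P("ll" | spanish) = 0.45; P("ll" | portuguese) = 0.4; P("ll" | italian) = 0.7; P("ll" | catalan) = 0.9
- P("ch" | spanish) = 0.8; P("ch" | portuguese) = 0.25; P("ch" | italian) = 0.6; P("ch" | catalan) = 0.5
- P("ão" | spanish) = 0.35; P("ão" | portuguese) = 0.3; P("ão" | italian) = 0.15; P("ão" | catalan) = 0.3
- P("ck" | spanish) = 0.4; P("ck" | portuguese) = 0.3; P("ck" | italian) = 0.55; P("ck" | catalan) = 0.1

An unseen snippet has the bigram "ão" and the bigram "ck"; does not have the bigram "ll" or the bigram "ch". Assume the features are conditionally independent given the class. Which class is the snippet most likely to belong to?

spanish: 0.05 × (1−0.45) × (1−0.8) × 0.35 × 0.4 = 0.00077
portuguese: 0.7 × (1−0.4) × (1−0.25) × 0.3 × 0.3 = 0.02835
italian: 0.05 × (1−0.7) × (1−0.6) × 0.15 × 0.55 = 0.000495
catalan: 0.2 × (1−0.9) × (1−0.5) × 0.3 × 0.1 = 0.0003
Highest score → portuguese.

portuguese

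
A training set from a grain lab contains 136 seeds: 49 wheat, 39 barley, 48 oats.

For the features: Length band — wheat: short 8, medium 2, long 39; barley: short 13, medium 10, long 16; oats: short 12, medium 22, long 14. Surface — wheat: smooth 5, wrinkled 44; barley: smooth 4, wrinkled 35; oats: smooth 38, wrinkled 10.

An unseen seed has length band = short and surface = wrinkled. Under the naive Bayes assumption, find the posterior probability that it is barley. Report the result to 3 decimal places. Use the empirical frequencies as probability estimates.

wheat: (49/136) × (8/49) × (44/49) ≈ 0.0528211
barley: (39/136) × (13/39) × (35/39) ≈ 0.0857843
oats: (48/136) × (12/48) × (10/48) ≈ 0.0183824
P(barley | x) = 0.0857843 / 0.1569878 ≈ 0.546

0.546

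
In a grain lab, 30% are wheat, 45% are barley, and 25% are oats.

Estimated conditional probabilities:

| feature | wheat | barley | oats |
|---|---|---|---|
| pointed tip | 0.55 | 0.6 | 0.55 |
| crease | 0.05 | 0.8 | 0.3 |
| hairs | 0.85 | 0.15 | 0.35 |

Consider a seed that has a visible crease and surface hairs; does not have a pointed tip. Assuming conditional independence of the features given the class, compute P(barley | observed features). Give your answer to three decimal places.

wheat: 0.3 × (1−0.55) × 0.05 × 0.85 = 0.0057375
barley: 0.45 × (1−0.6) × 0.8 × 0.15 = 0.0216
oats: 0.25 × (1−0.55) × 0.3 × 0.35 = 0.0118125
P(barley | x) = 0.0216 / 0.03915 ≈ 0.552

0.552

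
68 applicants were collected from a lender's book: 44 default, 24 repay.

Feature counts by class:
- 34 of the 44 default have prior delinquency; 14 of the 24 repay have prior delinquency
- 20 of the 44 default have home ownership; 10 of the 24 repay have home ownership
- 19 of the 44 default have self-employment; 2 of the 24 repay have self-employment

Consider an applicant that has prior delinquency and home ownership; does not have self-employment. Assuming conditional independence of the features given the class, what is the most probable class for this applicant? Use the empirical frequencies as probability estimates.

default

default: (44/68) × (34/44) × (20/44) × (25/44) ≈ 0.129132
repay: (24/68) × (14/24) × (10/24) × (22/24) ≈ 0.0786356
Highest score → default.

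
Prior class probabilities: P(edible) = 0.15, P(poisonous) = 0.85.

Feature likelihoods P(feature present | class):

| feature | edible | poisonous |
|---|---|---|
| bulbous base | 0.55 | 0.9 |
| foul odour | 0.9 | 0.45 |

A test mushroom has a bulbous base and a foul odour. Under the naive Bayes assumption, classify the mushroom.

poisonous

edible: 0.15 × 0.55 × 0.9 = 0.07425
poisonous: 0.85 × 0.9 × 0.45 = 0.34425
Highest score → poisonous.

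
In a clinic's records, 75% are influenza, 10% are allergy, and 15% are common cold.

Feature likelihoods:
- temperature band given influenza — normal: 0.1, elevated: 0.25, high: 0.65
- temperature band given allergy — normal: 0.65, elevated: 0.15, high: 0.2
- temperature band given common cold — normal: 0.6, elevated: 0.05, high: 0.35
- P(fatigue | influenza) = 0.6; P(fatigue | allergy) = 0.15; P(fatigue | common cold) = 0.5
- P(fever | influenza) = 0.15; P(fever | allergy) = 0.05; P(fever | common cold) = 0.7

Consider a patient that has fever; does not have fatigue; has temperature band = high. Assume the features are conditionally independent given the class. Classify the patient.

influenza: 0.75 × 0.65 × (1−0.6) × 0.15 = 0.02925
allergy: 0.1 × 0.2 × (1−0.15) × 0.05 = 0.00085
common cold: 0.15 × 0.35 × (1−0.5) × 0.7 = 0.018375
Highest score → influenza.

influenza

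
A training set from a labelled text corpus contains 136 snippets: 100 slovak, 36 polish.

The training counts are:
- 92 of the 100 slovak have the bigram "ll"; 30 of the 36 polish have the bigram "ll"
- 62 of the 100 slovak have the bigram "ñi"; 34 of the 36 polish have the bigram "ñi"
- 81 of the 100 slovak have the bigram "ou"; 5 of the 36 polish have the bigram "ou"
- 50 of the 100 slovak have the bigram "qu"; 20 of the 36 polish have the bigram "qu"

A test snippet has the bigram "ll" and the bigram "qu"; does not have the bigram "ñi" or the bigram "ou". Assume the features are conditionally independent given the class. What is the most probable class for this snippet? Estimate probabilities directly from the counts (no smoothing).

slovak

slovak: (100/136) × (92/100) × (38/100) × (19/100) × (50/100) ≈ 0.0244206
polish: (36/136) × (30/36) × (2/36) × (31/36) × (20/36) ≈ 0.00586268
Highest score → slovak.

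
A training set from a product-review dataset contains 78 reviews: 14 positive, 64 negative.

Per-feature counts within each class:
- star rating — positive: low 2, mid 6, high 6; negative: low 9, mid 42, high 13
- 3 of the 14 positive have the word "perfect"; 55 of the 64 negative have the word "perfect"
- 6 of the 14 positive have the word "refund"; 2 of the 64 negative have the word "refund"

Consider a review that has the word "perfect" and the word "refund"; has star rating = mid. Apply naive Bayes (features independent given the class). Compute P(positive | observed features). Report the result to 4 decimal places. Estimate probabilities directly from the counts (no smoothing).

0.3282

positive: (14/78) × (6/14) × (3/14) × (6/14) ≈ 0.00706436
negative: (64/78) × (42/64) × (55/64) × (2/64) ≈ 0.0144606
P(positive | x) = 0.00706436 / 0.02152496 ≈ 0.3282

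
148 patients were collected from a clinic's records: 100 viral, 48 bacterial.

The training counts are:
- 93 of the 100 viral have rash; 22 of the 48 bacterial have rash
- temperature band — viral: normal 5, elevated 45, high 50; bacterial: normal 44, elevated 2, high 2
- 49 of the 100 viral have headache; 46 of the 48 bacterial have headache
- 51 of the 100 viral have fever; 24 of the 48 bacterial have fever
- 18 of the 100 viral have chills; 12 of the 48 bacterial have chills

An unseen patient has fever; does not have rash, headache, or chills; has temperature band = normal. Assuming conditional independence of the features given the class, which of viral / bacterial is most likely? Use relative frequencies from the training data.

bacterial

viral: (100/148) × (7/100) × (5/100) × (51/100) × (51/100) × (82/100) ≈ 0.000504383
bacterial: (48/148) × (26/48) × (44/48) × (2/48) × (24/48) × (36/48) ≈ 0.00251619
Highest score → bacterial.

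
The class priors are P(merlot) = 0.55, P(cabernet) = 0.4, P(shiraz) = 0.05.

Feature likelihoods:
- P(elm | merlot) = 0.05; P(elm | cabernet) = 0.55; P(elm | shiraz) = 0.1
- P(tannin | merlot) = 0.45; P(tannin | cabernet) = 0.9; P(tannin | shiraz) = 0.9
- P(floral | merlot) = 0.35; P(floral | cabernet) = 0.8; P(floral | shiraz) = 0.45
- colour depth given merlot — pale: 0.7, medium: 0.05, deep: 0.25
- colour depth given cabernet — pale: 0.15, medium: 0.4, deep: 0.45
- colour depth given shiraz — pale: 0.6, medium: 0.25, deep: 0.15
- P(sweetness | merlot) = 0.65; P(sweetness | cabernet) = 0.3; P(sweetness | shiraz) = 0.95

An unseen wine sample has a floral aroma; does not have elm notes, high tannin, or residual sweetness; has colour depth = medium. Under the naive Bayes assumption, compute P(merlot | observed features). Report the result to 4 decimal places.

0.3026

merlot: 0.55 × (1−0.05) × (1−0.45) × 0.35 × 0.05 × (1−0.65) = 0.001760171875
cabernet: 0.4 × (1−0.55) × (1−0.9) × 0.8 × 0.4 × (1−0.3) = 0.004032
shiraz: 0.05 × (1−0.1) × (1−0.9) × 0.45 × 0.25 × (1−0.95) = 0.0000253125
P(merlot | x) = 0.001760171875 / 0.005817484375 ≈ 0.3026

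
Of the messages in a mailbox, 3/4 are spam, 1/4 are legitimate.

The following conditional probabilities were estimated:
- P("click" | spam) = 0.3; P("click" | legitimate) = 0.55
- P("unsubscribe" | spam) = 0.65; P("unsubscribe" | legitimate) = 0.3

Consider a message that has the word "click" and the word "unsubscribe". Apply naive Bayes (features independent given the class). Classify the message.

spam

spam: 0.75 × 0.3 × 0.65 = 0.14625
legitimate: 0.25 × 0.55 × 0.3 = 0.04125
Highest score → spam.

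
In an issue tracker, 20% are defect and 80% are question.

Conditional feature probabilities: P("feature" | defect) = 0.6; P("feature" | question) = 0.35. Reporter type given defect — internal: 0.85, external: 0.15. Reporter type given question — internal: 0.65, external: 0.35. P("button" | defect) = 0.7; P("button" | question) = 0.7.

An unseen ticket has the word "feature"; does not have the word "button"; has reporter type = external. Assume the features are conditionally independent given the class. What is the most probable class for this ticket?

question

defect: 0.2 × 0.6 × 0.15 × (1−0.7) = 0.0054
question: 0.8 × 0.35 × 0.35 × (1−0.7) = 0.0294
Highest score → question.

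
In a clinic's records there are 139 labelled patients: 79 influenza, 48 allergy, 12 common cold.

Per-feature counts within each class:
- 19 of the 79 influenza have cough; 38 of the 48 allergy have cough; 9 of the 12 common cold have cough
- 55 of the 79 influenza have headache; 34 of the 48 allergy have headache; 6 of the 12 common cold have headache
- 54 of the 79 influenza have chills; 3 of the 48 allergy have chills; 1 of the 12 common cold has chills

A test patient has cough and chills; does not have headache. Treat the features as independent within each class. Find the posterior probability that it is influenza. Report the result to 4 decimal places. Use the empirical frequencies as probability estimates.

influenza: (79/139) × (19/79) × (24/79) × (54/79) ≈ 0.028385
allergy: (48/139) × (38/48) × (14/48) × (3/48) ≈ 0.00498351
common cold: (12/139) × (9/12) × (6/12) × (1/12) ≈ 0.00269784
P(influenza | x) = 0.028385 / 0.03606635 ≈ 0.7870

0.7870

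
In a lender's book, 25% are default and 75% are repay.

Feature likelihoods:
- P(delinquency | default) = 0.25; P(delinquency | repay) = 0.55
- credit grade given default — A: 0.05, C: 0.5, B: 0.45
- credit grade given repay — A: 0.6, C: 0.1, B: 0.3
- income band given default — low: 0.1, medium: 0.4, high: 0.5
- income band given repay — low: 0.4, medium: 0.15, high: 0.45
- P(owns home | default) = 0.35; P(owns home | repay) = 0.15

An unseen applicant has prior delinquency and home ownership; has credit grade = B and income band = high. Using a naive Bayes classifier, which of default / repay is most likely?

default: 0.25 × 0.25 × 0.45 × 0.5 × 0.35 = 0.004921875
repay: 0.75 × 0.55 × 0.3 × 0.45 × 0.15 = 0.008353125
Highest score → repay.

repay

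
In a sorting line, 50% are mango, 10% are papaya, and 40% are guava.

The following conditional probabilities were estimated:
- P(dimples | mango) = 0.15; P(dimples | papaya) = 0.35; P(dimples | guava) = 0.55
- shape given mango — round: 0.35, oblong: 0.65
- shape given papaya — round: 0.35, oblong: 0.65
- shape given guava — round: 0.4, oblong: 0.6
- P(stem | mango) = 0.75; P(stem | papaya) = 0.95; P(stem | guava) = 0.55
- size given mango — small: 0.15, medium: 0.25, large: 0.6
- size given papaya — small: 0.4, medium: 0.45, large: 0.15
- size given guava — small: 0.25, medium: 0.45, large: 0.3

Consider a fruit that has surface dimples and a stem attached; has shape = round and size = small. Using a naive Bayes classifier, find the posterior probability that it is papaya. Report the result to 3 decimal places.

0.236

mango: 0.5 × 0.15 × 0.35 × 0.75 × 0.15 = 0.002953125
papaya: 0.1 × 0.35 × 0.35 × 0.95 × 0.4 = 0.004655
guava: 0.4 × 0.55 × 0.4 × 0.55 × 0.25 = 0.0121
P(papaya | x) = 0.004655 / 0.019708125 ≈ 0.236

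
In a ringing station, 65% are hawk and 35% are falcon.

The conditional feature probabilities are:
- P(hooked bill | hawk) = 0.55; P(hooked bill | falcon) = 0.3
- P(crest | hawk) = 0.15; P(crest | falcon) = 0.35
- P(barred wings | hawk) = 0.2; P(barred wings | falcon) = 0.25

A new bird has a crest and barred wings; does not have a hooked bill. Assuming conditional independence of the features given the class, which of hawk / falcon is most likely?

hawk: 0.65 × (1−0.55) × 0.15 × 0.2 = 0.008775
falcon: 0.35 × (1−0.3) × 0.35 × 0.25 = 0.0214375
Highest score → falcon.

falcon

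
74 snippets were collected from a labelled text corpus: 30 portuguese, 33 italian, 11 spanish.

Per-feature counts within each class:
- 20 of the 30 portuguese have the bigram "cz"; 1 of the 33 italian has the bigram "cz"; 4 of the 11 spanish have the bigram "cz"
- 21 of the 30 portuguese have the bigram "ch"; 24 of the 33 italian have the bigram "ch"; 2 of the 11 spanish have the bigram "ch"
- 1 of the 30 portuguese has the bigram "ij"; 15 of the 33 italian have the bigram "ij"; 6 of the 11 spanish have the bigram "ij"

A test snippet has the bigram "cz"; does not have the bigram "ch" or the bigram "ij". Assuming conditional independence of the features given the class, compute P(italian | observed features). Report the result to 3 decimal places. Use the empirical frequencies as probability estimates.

portuguese: (30/74) × (20/30) × (9/30) × (29/30) ≈ 0.0783784
italian: (33/74) × (1/33) × (9/33) × (18/33) ≈ 0.00201027
spanish: (11/74) × (4/11) × (9/11) × (5/11) ≈ 0.0201027
P(italian | x) = 0.00201027 / 0.10049137 ≈ 0.020

0.020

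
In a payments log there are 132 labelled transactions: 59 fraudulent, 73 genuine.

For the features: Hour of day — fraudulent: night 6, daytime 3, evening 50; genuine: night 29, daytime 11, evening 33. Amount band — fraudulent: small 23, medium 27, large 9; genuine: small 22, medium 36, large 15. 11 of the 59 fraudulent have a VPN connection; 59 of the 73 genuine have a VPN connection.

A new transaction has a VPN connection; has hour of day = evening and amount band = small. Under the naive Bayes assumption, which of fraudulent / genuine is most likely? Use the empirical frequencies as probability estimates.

fraudulent: (59/132) × (50/59) × (23/59) × (11/59) ≈ 0.0275304
genuine: (73/132) × (33/73) × (22/73) × (59/73) ≈ 0.0608932
Highest score → genuine.

genuine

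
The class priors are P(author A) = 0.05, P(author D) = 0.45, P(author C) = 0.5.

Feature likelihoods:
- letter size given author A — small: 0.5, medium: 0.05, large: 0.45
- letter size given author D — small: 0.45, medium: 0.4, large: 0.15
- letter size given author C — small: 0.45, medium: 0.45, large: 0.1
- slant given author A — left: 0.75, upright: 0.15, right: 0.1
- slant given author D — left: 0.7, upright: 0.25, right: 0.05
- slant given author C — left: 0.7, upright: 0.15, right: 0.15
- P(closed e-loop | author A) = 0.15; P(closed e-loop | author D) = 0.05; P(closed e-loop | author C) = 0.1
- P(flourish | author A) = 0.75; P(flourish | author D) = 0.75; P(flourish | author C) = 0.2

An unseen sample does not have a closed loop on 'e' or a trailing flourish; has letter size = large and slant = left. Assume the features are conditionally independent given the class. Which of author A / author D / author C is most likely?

author A: 0.05 × 0.45 × 0.75 × (1−0.15) × (1−0.75) = 0.0035859375
author D: 0.45 × 0.15 × 0.7 × (1−0.05) × (1−0.75) = 0.011221875
author C: 0.5 × 0.1 × 0.7 × (1−0.1) × (1−0.2) = 0.0252
Highest score → author C.

author C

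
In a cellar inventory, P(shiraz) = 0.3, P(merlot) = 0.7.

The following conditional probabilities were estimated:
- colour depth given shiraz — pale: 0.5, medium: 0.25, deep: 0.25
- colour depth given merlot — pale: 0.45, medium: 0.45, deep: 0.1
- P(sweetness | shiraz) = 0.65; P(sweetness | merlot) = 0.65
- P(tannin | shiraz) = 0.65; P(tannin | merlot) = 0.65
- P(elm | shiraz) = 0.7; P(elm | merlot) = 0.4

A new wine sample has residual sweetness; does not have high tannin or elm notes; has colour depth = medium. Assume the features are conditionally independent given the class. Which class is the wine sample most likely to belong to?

shiraz: 0.3 × 0.25 × 0.65 × (1−0.65) × (1−0.7) = 0.00511875
merlot: 0.7 × 0.45 × 0.65 × (1−0.65) × (1−0.4) = 0.0429975
Highest score → merlot.

merlot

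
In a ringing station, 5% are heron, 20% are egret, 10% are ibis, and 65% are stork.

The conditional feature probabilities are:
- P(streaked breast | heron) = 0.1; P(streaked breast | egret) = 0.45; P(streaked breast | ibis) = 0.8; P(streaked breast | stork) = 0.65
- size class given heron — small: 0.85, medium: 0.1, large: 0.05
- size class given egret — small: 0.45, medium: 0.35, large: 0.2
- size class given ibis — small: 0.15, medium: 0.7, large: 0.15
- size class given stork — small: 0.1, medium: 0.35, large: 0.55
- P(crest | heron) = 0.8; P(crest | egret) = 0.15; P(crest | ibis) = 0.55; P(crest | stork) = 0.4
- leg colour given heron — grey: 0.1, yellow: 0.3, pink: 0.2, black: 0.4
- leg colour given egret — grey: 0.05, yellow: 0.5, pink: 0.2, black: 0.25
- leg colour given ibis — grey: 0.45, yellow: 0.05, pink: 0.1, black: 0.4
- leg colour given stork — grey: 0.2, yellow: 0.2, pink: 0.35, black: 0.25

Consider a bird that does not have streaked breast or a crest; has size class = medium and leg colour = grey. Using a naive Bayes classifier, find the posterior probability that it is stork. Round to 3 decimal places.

0.677

heron: 0.05 × (1−0.1) × 0.1 × (1−0.8) × 0.1 = 0.00009
egret: 0.2 × (1−0.45) × 0.35 × (1−0.15) × 0.05 = 0.00163625
ibis: 0.1 × (1−0.8) × 0.7 × (1−0.55) × 0.45 = 0.002835
stork: 0.65 × (1−0.65) × 0.35 × (1−0.4) × 0.2 = 0.009555
P(stork | x) = 0.009555 / 0.01411625 ≈ 0.677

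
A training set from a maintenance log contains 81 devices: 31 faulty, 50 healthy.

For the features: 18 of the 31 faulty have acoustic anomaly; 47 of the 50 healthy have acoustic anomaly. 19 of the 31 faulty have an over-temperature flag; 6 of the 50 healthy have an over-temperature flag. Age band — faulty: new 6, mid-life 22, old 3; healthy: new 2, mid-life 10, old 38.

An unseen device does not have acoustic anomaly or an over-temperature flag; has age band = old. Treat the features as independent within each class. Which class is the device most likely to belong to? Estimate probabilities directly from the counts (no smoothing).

healthy

faulty: (31/81) × (13/31) × (12/31) × (3/31) ≈ 0.00601226
healthy: (50/81) × (3/50) × (44/50) × (38/50) ≈ 0.0247704
Highest score → healthy.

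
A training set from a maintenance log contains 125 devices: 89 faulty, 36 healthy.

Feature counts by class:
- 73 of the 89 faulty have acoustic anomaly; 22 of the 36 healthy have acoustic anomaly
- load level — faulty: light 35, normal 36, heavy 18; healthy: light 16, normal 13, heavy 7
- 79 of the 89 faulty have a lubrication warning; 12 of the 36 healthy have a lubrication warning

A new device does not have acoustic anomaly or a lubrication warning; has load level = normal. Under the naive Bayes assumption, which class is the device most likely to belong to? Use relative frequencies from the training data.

faulty: (89/125) × (16/89) × (36/89) × (10/89) ≈ 0.00581745
healthy: (36/125) × (14/36) × (13/36) × (24/36) ≈ 0.026963
Highest score → healthy.

healthy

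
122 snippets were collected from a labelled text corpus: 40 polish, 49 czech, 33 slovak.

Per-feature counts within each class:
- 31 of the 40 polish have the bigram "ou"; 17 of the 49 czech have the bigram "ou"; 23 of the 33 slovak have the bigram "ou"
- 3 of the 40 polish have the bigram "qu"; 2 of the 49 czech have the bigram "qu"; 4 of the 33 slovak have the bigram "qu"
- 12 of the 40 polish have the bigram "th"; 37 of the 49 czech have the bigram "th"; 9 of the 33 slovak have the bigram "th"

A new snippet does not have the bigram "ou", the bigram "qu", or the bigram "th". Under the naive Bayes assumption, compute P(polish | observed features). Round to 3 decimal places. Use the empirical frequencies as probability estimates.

polish: (40/122) × (9/40) × (37/40) × (28/40) ≈ 0.0477664
czech: (49/122) × (32/49) × (47/49) × (12/49) ≈ 0.0616137
slovak: (33/122) × (10/33) × (29/33) × (24/33) ≈ 0.0523868
P(polish | x) = 0.0477664 / 0.1617669 ≈ 0.295

0.295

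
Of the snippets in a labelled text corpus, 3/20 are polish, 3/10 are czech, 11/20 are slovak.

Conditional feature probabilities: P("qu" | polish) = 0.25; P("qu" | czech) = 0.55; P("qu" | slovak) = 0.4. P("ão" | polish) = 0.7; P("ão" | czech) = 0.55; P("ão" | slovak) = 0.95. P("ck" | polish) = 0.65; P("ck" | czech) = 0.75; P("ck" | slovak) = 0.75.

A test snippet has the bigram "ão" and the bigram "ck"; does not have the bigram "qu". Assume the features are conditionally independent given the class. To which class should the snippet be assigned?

slovak

polish: 0.15 × (1−0.25) × 0.7 × 0.65 = 0.0511875
czech: 0.3 × (1−0.55) × 0.55 × 0.75 = 0.0556875
slovak: 0.55 × (1−0.4) × 0.95 × 0.75 = 0.235125
Highest score → slovak.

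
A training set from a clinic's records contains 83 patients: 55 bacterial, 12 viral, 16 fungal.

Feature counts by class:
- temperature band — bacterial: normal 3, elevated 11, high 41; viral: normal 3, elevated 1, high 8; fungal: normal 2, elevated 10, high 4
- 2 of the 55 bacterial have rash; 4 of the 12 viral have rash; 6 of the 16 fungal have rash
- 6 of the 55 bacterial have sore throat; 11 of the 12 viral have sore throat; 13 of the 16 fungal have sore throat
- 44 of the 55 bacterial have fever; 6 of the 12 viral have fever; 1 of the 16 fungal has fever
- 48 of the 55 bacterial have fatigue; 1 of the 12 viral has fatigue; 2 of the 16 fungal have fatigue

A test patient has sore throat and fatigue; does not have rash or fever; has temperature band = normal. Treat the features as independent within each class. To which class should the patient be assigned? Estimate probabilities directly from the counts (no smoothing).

bacterial: (55/83) × (3/55) × (53/55) × (6/55) × (11/55) × (48/55) ≈ 0.000663214
viral: (12/83) × (3/12) × (8/12) × (11/12) × (6/12) × (1/12) ≈ 0.000920348
fungal: (16/83) × (2/16) × (10/16) × (13/16) × (15/16) × (2/16) ≈ 0.00143396
Highest score → fungal.

fungal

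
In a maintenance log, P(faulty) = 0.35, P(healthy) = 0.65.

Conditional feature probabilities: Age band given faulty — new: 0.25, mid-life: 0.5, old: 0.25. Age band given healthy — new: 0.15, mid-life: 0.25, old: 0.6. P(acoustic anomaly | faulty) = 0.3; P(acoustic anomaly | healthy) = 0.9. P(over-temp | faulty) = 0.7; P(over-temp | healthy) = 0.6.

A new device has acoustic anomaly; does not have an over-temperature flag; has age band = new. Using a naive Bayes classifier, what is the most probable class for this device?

faulty: 0.35 × 0.25 × 0.3 × (1−0.7) = 0.007875
healthy: 0.65 × 0.15 × 0.9 × (1−0.6) = 0.0351
Highest score → healthy.

healthy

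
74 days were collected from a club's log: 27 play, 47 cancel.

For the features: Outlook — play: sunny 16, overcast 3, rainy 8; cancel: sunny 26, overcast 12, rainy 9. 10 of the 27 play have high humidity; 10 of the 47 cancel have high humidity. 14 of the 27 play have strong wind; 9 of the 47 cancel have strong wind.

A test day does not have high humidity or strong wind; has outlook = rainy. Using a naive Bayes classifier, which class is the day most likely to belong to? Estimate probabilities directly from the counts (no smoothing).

play: (27/74) × (8/27) × (17/27) × (13/27) ≈ 0.0327735
cancel: (47/74) × (9/47) × (37/47) × (38/47) ≈ 0.0774106
Highest score → cancel.

cancel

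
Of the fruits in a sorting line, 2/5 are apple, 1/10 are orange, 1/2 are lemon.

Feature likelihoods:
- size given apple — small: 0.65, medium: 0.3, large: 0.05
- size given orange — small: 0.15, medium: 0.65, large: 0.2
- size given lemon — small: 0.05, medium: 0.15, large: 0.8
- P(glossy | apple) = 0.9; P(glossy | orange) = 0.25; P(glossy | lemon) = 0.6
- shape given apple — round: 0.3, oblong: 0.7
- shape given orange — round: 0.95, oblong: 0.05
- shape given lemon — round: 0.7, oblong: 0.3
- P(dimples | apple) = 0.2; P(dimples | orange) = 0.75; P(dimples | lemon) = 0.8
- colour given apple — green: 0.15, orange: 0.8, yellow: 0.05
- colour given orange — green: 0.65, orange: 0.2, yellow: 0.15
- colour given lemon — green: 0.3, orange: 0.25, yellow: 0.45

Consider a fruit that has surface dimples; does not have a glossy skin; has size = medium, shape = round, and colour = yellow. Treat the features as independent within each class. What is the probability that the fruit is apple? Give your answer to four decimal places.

0.0028

apple: 0.4 × 0.3 × (1−0.9) × 0.3 × 0.2 × 0.05 = 0.000036
orange: 0.1 × 0.65 × (1−0.25) × 0.95 × 0.75 × 0.15 = 0.00521015625
lemon: 0.5 × 0.15 × (1−0.6) × 0.7 × 0.8 × 0.45 = 0.00756
P(apple | x) = 0.000036 / 0.01280615625 ≈ 0.0028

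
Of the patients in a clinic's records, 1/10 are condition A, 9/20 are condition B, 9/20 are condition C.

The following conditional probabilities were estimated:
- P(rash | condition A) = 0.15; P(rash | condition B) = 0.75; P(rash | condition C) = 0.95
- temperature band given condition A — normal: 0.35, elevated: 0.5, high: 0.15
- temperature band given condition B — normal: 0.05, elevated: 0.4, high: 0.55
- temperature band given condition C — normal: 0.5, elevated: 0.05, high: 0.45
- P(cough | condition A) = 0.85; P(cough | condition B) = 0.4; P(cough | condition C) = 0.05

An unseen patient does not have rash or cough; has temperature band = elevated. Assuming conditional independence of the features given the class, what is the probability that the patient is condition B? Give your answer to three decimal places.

0.784

condition A: 0.1 × (1−0.15) × 0.5 × (1−0.85) = 0.006375
condition B: 0.45 × (1−0.75) × 0.4 × (1−0.4) = 0.027
condition C: 0.45 × (1−0.95) × 0.05 × (1−0.05) = 0.00106875
P(condition B | x) = 0.027 / 0.03444375 ≈ 0.784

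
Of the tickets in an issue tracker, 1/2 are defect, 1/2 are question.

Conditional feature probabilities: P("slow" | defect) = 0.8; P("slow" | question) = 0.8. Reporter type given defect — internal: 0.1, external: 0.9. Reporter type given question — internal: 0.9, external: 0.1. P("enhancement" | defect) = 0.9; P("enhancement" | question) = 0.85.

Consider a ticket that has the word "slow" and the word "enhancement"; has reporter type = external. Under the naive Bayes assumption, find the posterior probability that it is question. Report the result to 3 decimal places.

defect: 0.5 × 0.8 × 0.9 × 0.9 = 0.324
question: 0.5 × 0.8 × 0.1 × 0.85 = 0.034
P(question | x) = 0.034 / 0.358 ≈ 0.095

0.095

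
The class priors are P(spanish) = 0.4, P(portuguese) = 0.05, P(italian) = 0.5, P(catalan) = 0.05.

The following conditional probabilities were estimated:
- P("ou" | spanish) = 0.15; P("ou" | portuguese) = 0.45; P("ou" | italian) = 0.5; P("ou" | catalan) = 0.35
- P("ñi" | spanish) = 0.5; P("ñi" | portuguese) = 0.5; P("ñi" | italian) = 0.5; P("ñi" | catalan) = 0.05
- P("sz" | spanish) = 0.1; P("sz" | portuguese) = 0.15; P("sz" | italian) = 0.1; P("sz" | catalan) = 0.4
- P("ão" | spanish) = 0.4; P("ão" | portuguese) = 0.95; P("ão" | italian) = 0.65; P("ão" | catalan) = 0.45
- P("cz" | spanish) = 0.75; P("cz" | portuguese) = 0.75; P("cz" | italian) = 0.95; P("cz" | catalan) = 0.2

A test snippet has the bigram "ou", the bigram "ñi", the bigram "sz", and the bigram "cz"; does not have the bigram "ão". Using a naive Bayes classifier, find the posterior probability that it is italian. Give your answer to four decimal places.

spanish: 0.4 × 0.15 × 0.5 × 0.1 × (1−0.4) × 0.75 = 0.00135
portuguese: 0.05 × 0.45 × 0.5 × 0.15 × (1−0.95) × 0.75 = 0.00006328125
italian: 0.5 × 0.5 × 0.5 × 0.1 × (1−0.65) × 0.95 = 0.00415625
catalan: 0.05 × 0.35 × 0.05 × 0.4 × (1−0.45) × 0.2 = 0.0000385
P(italian | x) = 0.00415625 / 0.00560803125 ≈ 0.7411

0.7411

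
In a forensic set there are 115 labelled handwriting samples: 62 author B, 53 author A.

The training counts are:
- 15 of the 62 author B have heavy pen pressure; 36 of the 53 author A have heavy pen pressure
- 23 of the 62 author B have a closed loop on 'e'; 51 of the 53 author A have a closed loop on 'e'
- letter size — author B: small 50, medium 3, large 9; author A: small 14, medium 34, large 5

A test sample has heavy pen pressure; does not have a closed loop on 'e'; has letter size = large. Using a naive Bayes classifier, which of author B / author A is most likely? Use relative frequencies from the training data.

author B

author B: (62/115) × (15/62) × (39/62) × (9/62) ≈ 0.0119101
author A: (53/115) × (36/53) × (2/53) × (5/53) ≈ 0.00111443
Highest score → author B.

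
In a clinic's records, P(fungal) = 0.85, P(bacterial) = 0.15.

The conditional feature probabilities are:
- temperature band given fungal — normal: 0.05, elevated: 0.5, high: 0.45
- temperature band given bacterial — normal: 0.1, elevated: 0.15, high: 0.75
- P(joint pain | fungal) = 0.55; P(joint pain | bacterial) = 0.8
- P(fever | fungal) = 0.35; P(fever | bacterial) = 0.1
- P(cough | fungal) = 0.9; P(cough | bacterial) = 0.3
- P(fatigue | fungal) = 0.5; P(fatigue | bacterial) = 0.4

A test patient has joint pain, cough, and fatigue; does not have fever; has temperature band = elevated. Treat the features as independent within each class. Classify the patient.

fungal

fungal: 0.85 × 0.5 × 0.55 × (1−0.35) × 0.9 × 0.5 = 0.068371875
bacterial: 0.15 × 0.15 × 0.8 × (1−0.1) × 0.3 × 0.4 = 0.001944
Highest score → fungal.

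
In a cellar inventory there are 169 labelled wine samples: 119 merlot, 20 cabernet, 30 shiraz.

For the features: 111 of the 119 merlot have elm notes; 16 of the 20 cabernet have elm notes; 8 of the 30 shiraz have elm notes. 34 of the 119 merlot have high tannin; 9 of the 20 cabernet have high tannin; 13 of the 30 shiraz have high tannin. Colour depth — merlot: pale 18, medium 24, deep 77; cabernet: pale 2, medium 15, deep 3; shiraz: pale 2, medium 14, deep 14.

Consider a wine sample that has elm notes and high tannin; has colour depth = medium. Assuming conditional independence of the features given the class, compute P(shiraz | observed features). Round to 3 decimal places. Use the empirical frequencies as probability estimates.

merlot: (119/169) × (111/119) × (34/119) × (24/119) ≈ 0.0378471
cabernet: (20/169) × (16/20) × (9/20) × (15/20) ≈ 0.0319527
shiraz: (30/169) × (8/30) × (13/30) × (14/30) ≈ 0.00957265
P(shiraz | x) = 0.00957265 / 0.07937245 ≈ 0.121

0.121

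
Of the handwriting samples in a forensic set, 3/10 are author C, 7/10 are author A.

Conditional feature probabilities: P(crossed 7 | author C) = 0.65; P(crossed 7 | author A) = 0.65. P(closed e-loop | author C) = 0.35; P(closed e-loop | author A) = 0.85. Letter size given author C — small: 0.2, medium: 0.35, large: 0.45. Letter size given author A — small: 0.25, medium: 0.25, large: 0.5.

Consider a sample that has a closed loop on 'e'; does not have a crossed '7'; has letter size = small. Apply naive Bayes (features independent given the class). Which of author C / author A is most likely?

author C: 0.3 × (1−0.65) × 0.35 × 0.2 = 0.00735
author A: 0.7 × (1−0.65) × 0.85 × 0.25 = 0.0520625
Highest score → author A.

author A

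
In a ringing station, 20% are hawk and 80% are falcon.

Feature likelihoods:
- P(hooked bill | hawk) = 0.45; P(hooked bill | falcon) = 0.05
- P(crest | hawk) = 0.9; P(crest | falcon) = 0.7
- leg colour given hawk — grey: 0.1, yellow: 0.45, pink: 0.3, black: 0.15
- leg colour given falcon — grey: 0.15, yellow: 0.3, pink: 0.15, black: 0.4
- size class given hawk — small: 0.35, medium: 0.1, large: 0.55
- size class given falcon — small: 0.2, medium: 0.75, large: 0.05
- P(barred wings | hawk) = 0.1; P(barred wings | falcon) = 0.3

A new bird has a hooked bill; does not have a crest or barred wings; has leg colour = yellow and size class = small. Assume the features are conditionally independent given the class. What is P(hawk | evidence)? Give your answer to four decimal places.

0.7168

hawk: 0.2 × 0.45 × (1−0.9) × 0.45 × 0.35 × (1−0.1) = 0.00127575
falcon: 0.8 × 0.05 × (1−0.7) × 0.3 × 0.2 × (1−0.3) = 0.000504
P(hawk | x) = 0.00127575 / 0.00177975 ≈ 0.7168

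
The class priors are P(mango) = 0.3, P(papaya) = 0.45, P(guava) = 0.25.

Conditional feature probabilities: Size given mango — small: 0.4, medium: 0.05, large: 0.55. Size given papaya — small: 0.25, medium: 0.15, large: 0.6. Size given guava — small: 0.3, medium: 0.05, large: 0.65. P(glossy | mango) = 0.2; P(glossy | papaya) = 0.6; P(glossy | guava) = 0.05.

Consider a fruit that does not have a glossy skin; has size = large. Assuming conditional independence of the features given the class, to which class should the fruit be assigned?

mango: 0.3 × 0.55 × (1−0.2) = 0.132
papaya: 0.45 × 0.6 × (1−0.6) = 0.108
guava: 0.25 × 0.65 × (1−0.05) = 0.154375
Highest score → guava.

guava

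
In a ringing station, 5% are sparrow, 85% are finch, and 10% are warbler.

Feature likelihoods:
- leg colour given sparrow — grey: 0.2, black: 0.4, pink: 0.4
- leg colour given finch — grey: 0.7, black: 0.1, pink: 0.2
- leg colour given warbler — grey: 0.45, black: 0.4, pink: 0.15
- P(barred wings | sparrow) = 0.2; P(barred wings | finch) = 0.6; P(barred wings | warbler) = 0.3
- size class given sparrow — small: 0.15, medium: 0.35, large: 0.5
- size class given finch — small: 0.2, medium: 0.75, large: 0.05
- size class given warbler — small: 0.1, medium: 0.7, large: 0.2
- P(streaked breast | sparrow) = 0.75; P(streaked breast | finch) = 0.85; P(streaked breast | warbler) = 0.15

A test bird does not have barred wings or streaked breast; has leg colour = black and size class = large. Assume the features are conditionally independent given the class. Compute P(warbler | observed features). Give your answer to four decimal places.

0.6785

sparrow: 0.05 × 0.4 × (1−0.2) × 0.5 × (1−0.75) = 0.002
finch: 0.85 × 0.1 × (1−0.6) × 0.05 × (1−0.85) = 0.000255
warbler: 0.1 × 0.4 × (1−0.3) × 0.2 × (1−0.15) = 0.00476
P(warbler | x) = 0.00476 / 0.007015 ≈ 0.6785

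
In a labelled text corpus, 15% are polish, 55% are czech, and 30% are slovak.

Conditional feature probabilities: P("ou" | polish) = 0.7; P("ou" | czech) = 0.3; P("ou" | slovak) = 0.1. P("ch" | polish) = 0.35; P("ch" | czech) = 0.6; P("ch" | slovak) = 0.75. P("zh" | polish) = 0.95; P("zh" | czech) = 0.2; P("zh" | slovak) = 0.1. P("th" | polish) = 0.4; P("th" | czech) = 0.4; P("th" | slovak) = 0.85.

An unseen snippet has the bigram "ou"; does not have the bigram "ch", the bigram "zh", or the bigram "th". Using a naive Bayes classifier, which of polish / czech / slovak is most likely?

czech

polish: 0.15 × 0.7 × (1−0.35) × (1−0.95) × (1−0.4) = 0.0020475
czech: 0.55 × 0.3 × (1−0.6) × (1−0.2) × (1−0.4) = 0.03168
slovak: 0.3 × 0.1 × (1−0.75) × (1−0.1) × (1−0.85) = 0.0010125
Highest score → czech.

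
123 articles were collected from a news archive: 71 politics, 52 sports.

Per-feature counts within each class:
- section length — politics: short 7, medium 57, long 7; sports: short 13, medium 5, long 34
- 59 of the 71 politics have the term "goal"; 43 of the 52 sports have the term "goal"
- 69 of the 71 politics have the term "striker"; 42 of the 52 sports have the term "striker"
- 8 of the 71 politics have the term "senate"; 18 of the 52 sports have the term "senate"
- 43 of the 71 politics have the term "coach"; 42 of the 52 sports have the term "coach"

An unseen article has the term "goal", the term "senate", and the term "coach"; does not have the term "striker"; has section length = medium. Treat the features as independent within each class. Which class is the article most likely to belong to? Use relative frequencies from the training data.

politics: (71/123) × (57/71) × (59/71) × (2/71) × (8/71) × (43/71) ≈ 0.000740247
sports: (52/123) × (5/52) × (43/52) × (10/52) × (18/52) × (42/52) ≈ 0.00180735
Highest score → sports.

sports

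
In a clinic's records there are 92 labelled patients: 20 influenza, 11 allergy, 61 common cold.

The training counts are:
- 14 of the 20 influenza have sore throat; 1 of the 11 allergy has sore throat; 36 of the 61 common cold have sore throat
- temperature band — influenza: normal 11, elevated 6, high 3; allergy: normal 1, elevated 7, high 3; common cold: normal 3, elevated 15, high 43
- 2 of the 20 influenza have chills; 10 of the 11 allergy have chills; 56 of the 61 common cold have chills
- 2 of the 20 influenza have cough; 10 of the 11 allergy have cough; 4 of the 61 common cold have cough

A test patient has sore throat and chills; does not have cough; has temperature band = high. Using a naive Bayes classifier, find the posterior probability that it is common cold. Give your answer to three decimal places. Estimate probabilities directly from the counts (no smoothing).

influenza: (20/92) × (14/20) × (3/20) × (2/20) × (18/20) ≈ 0.00205435
allergy: (11/92) × (1/11) × (3/11) × (10/11) × (1/11) ≈ 0.000244994
common cold: (61/92) × (36/61) × (43/61) × (56/61) × (57/61) ≈ 0.236623
P(common cold | x) = 0.236623 / 0.238922344 ≈ 0.990

0.990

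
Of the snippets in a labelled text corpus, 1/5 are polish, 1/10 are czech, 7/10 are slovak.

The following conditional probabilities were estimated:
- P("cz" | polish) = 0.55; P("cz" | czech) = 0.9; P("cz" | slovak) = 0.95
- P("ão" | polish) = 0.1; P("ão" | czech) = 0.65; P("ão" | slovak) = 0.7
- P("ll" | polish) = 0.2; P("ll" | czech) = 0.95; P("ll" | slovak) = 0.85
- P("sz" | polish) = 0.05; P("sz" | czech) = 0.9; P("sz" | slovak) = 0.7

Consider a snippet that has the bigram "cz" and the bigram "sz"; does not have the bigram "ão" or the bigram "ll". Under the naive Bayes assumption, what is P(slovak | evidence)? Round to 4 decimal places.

polish: 0.2 × 0.55 × (1−0.1) × (1−0.2) × 0.05 = 0.00396
czech: 0.1 × 0.9 × (1−0.65) × (1−0.95) × 0.9 = 0.0014175
slovak: 0.7 × 0.95 × (1−0.7) × (1−0.85) × 0.7 = 0.0209475
P(slovak | x) = 0.0209475 / 0.026325 ≈ 0.7957

0.7957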